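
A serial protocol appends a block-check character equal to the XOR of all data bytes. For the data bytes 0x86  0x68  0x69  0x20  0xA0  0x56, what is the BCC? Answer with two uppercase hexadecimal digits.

51

XOR the bytes together:
  start with 0x86
  0x86 ⊕ 0x68 = 0xEE
  0xEE ⊕ 0x69 = 0x87
  0x87 ⊕ 0x20 = 0xA7
  0xA7 ⊕ 0xA0 = 0x07
  0x07 ⊕ 0x56 = 0x51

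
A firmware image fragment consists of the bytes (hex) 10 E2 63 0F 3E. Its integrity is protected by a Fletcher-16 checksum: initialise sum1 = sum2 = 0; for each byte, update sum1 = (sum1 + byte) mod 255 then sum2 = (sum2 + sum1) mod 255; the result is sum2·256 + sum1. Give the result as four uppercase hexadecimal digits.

62A3

Running sums (mod 255):
  after byte 0 (10): sum1=16, sum2=16
  after byte 1 (E2): sum1=242, sum2=3
  after byte 2 (63): sum1=86, sum2=89
  after byte 3 (0F): sum1=101, sum2=190
  after byte 4 (3E): sum1=163, sum2=98
Checksum = sum2·256 + sum1 = 98·256 + 163 = 25251 = 0x62A3.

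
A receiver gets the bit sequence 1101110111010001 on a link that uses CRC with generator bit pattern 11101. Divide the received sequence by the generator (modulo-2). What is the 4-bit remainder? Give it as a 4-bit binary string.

Modulo-2 division of 1101110111010001 by 11101:
  pos 0: 11011 XOR 11101 = 00110
  pos 2: 11010 XOR 11101 = 00111
  pos 4: 11111 XOR 11101 = 00010
  pos 7: 10101 XOR 11101 = 01000
  pos 8: 10000 XOR 11101 = 01101
  pos 9: 11010 XOR 11101 = 00111
  pos 11: 11101 XOR 11101 = 00000
Remainder = 0000 (zero — the frame passes the CRC check).

0000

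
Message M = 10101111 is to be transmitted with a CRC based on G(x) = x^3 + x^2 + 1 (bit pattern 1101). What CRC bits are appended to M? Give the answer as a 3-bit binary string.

Append 3 zeros: 10101111000. Divide by 1101 (XOR where the leading bit is 1):
  pos 0: 1010 XOR 1101 = 0111
  pos 1: 1111 XOR 1101 = 0010
  pos 3: 1011 XOR 1101 = 0110
  pos 4: 1101 XOR 1101 = 0000
Remainder (last 3 bits) = 000. This is the CRC / FCS.

000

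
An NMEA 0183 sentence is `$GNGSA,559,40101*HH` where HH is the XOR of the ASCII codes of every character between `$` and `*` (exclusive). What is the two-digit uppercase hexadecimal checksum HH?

XOR the ASCII codes of the payload characters:
  'G' = 0x47 → acc = 0x47
  'N' = 0x4E → acc = 0x09
  'G' = 0x47 → acc = 0x4E
  'S' = 0x53 → acc = 0x1D
  'A' = 0x41 → acc = 0x5C
  ',' = 0x2C → acc = 0x70
  '5' = 0x35 → acc = 0x45
  '5' = 0x35 → acc = 0x70
  '9' = 0x39 → acc = 0x49
  ',' = 0x2C → acc = 0x65
  '4' = 0x34 → acc = 0x51
  '0' = 0x30 → acc = 0x61
  '1' = 0x31 → acc = 0x50
  '0' = 0x30 → acc = 0x60
  '1' = 0x31 → acc = 0x51
Checksum = 0x51.

51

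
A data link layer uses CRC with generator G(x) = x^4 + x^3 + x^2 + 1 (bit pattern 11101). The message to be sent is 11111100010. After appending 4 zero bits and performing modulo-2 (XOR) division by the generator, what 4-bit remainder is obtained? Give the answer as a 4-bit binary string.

1110

Append 4 zeros: 111111000100000. Divide by 11101 (XOR where the leading bit is 1):
  pos 0: 11111 XOR 11101 = 00010
  pos 3: 10100 XOR 11101 = 01001
  pos 4: 10010 XOR 11101 = 01111
  pos 5: 11111 XOR 11101 = 00010
  pos 8: 10000 XOR 11101 = 01101
  pos 9: 11010 XOR 11101 = 00111
Remainder (last 4 bits) = 1110. This is the CRC / FCS.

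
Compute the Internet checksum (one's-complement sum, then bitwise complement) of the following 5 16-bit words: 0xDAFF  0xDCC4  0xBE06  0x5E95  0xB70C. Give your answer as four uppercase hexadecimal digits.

One's-complement addition (fold any carry out of bit 15 back into bit 0):
  0xDAFF + 0xDCC4 = 0x1B7C3 → wrap carry → 0xB7C4
  0xB7C4 + 0xBE06 = 0x175CA → wrap carry → 0x75CB
  0x75CB + 0x5E95 = 0x0D460
  0xD460 + 0xB70C = 0x18B6C → wrap carry → 0x8B6D
One's-complement sum = 0x8B6D.
Checksum = ~0x8B6D & 0xFFFF = 0x7492.

7492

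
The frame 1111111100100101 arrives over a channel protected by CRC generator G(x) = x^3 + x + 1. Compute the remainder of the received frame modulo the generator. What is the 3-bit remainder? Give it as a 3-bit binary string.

Modulo-2 division of 1111111100100101 by 1011:
  pos 0: 1111 XOR 1011 = 0100
  pos 1: 1001 XOR 1011 = 0010
  pos 3: 1011 XOR 1011 = 0000
  pos 7: 1001 XOR 1011 = 0010
  pos 9: 1000 XOR 1011 = 0011
  pos 11: 1110 XOR 1011 = 0101
  pos 12: 1011 XOR 1011 = 0000
Remainder = 000 (zero — the frame passes the CRC check).

000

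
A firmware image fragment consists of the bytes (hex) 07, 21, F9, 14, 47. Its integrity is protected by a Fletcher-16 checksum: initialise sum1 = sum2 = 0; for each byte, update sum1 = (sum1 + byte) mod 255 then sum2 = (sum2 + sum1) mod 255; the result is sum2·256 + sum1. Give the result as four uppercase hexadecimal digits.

057D

Running sums (mod 255):
  after byte 0 (07): sum1=7, sum2=7
  after byte 1 (21): sum1=40, sum2=47
  after byte 2 (F9): sum1=34, sum2=81
  after byte 3 (14): sum1=54, sum2=135
  after byte 4 (47): sum1=125, sum2=5
Checksum = sum2·256 + sum1 = 5·256 + 125 = 1405 = 0x057D.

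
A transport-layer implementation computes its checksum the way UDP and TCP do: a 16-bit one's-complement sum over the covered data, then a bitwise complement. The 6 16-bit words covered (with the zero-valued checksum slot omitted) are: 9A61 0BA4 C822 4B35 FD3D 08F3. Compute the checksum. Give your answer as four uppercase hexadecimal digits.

4071

One's-complement addition (fold any carry out of bit 15 back into bit 0):
  0x9A61 + 0x0BA4 = 0x0A605
  0xA605 + 0xC822 = 0x16E27 → wrap carry → 0x6E28
  0x6E28 + 0x4B35 = 0x0B95D
  0xB95D + 0xFD3D = 0x1B69A → wrap carry → 0xB69B
  0xB69B + 0x08F3 = 0x0BF8E
One's-complement sum = 0xBF8E.
Checksum = ~0xBF8E & 0xFFFF = 0x4071.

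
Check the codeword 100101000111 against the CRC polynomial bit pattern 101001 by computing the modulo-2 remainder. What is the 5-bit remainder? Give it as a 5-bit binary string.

Modulo-2 division of 100101000111 by 101001:
  pos 0: 100101 XOR 101001 = 001100
  pos 2: 110000 XOR 101001 = 011001
  pos 3: 110010 XOR 101001 = 011011
  pos 4: 110111 XOR 101001 = 011110
  pos 5: 111101 XOR 101001 = 010100
  pos 6: 101001 XOR 101001 = 000000
Remainder = 00000 (zero — the frame passes the CRC check).

00000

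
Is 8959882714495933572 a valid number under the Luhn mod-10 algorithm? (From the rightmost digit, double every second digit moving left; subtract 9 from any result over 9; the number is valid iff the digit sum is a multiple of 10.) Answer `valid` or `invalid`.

From the right, keep odd positions and double even positions (subtract 9 from any doubled value over 9):
  doubled (positions 2,4,...): 5 6 9 9 8 5 7 9 9 → sum 67
  kept (positions 1,3,...): 2 5 3 5 4 1 2 8 5 8 → sum 43
Total = 110.
110 mod 10 = 0, so the number is valid.

valid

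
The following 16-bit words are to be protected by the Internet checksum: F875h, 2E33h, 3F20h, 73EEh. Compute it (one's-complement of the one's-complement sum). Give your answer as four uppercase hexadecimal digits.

2648

One's-complement addition (fold any carry out of bit 15 back into bit 0):
  0xF875 + 0x2E33 = 0x126A8 → wrap carry → 0x26A9
  0x26A9 + 0x3F20 = 0x065C9
  0x65C9 + 0x73EE = 0x0D9B7
One's-complement sum = 0xD9B7.
Checksum = ~0xD9B7 & 0xFFFF = 0x2648.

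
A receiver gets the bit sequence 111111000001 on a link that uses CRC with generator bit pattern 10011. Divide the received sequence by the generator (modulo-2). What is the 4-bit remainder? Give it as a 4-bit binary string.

Modulo-2 division of 111111000001 by 10011:
  pos 0: 11111 XOR 10011 = 01100
  pos 1: 11001 XOR 10011 = 01010
  pos 2: 10100 XOR 10011 = 00111
  pos 4: 11100 XOR 10011 = 01111
  pos 5: 11110 XOR 10011 = 01101
  pos 6: 11010 XOR 10011 = 01001
  pos 7: 10011 XOR 10011 = 00000
Remainder = 0000 (zero — the frame passes the CRC check).

0000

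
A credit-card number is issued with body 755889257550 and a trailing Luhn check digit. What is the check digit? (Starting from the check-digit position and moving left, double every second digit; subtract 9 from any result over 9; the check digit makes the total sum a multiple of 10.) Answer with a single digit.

7

Partial digits right→left: 0 5 5 7 5 2 9 8 8 5 5 7
Double every second digit counting from the check-digit position (so the 1st, 3rd, 5th, ... of the partial from the right).
  doubled (with −9 where >9): 0 1 1 9 7 1 → sum 19
  kept as-is: 5 7 2 8 5 7 → sum 34
Total = 19 + 34 = 53.
Check digit = (10 − (53 mod 10)) mod 10 = 7.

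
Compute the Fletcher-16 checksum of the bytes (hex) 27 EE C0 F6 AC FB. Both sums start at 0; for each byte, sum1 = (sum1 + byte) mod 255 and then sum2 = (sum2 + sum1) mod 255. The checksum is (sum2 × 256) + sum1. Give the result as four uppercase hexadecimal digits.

Running sums (mod 255):
  after byte 0 (27): sum1=39, sum2=39
  after byte 1 (EE): sum1=22, sum2=61
  after byte 2 (C0): sum1=214, sum2=20
  after byte 3 (F6): sum1=205, sum2=225
  after byte 4 (AC): sum1=122, sum2=92
  after byte 5 (FB): sum1=118, sum2=210
Checksum = sum2·256 + sum1 = 210·256 + 118 = 53878 = 0xD276.

D276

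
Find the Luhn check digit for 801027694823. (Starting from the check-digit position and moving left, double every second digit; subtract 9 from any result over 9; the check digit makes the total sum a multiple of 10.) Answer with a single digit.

Partial digits right→left: 3 2 8 4 9 6 7 2 0 1 0 8
Double every second digit counting from the check-digit position (so the 1st, 3rd, 5th, ... of the partial from the right).
  doubled (with −9 where >9): 6 7 9 5 0 0 → sum 27
  kept as-is: 2 4 6 2 1 8 → sum 23
Total = 27 + 23 = 50.
Check digit = (10 − (50 mod 10)) mod 10 = 0.

0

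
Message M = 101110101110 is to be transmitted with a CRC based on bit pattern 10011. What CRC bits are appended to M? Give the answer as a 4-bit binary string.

Append 4 zeros: 1011101011100000. Divide by 10011 (XOR where the leading bit is 1):
  pos 0: 10111 XOR 10011 = 00100
  pos 2: 10001 XOR 10011 = 00010
  pos 5: 10011 XOR 10011 = 00000
  pos 10: 10000 XOR 10011 = 00011
Remainder (last 4 bits) = 0110. This is the CRC / FCS.

0110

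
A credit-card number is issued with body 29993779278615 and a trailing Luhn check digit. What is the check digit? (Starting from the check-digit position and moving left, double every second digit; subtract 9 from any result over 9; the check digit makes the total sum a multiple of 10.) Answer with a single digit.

7

Partial digits right→left: 5 1 6 8 7 2 9 7 7 3 9 9 9 2
Double every second digit counting from the check-digit position (so the 1st, 3rd, 5th, ... of the partial from the right).
  doubled (with −9 where >9): 1 3 5 9 5 9 9 → sum 41
  kept as-is: 1 8 2 7 3 9 2 → sum 32
Total = 41 + 32 = 73.
Check digit = (10 − (73 mod 10)) mod 10 = 7.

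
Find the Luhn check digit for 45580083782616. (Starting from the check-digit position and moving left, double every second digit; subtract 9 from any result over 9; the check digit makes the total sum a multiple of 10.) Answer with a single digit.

6

Partial digits right→left: 6 1 6 2 8 7 3 8 0 0 8 5 5 4
Double every second digit counting from the check-digit position (so the 1st, 3rd, 5th, ... of the partial from the right).
  doubled (with −9 where >9): 3 3 7 6 0 7 1 → sum 27
  kept as-is: 1 2 7 8 0 5 4 → sum 27
Total = 27 + 27 = 54.
Check digit = (10 − (54 mod 10)) mod 10 = 6.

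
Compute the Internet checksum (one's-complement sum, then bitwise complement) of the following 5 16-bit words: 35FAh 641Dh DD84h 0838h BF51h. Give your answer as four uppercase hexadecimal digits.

C0D9

One's-complement addition (fold any carry out of bit 15 back into bit 0):
  0x35FA + 0x641D = 0x09A17
  0x9A17 + 0xDD84 = 0x1779B → wrap carry → 0x779C
  0x779C + 0x0838 = 0x07FD4
  0x7FD4 + 0xBF51 = 0x13F25 → wrap carry → 0x3F26
One's-complement sum = 0x3F26.
Checksum = ~0x3F26 & 0xFFFF = 0xC0D9.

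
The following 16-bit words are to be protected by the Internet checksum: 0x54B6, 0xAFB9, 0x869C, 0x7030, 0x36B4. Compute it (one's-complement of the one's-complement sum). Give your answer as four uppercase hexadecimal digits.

CE0E

One's-complement addition (fold any carry out of bit 15 back into bit 0):
  0x54B6 + 0xAFB9 = 0x1046F → wrap carry → 0x0470
  0x0470 + 0x869C = 0x08B0C
  0x8B0C + 0x7030 = 0x0FB3C
  0xFB3C + 0x36B4 = 0x131F0 → wrap carry → 0x31F1
One's-complement sum = 0x31F1.
Checksum = ~0x31F1 & 0xFFFF = 0xCE0E.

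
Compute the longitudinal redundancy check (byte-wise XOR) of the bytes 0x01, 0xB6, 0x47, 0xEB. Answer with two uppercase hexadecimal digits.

XOR the bytes together:
  start with 0x01
  0x01 ⊕ 0xB6 = 0xB7
  0xB7 ⊕ 0x47 = 0xF0
  0xF0 ⊕ 0xEB = 0x1B

1B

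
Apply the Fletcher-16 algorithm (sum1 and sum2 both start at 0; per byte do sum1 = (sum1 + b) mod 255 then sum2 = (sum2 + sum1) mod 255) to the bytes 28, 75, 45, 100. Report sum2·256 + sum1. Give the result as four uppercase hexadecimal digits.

11F8

Running sums (mod 255):
  after byte 0 (28): sum1=28, sum2=28
  after byte 1 (75): sum1=103, sum2=131
  after byte 2 (45): sum1=148, sum2=24
  after byte 3 (100): sum1=248, sum2=17
Checksum = sum2·256 + sum1 = 17·256 + 248 = 4600 = 0x11F8.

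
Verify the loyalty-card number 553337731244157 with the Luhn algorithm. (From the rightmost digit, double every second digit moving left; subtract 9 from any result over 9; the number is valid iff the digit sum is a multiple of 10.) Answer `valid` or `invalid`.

From the right, keep odd positions and double even positions (subtract 9 from any doubled value over 9):
  doubled (positions 2,4,...): 1 8 4 6 5 6 1 → sum 31
  kept (positions 1,3,...): 7 1 4 1 7 3 3 5 → sum 31
Total = 62.
62 mod 10 = 2, so the number is invalid.

invalid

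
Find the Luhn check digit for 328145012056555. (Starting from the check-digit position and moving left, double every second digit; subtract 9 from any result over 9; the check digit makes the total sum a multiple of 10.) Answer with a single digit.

Partial digits right→left: 5 5 5 6 5 0 2 1 0 5 4 1 8 2 3
Double every second digit counting from the check-digit position (so the 1st, 3rd, 5th, ... of the partial from the right).
  doubled (with −9 where >9): 1 1 1 4 0 8 7 6 → sum 28
  kept as-is: 5 6 0 1 5 1 2 → sum 20
Total = 28 + 20 = 48.
Check digit = (10 − (48 mod 10)) mod 10 = 2.

2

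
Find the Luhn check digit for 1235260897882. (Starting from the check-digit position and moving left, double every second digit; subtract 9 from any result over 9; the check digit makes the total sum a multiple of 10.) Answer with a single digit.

2

Partial digits right→left: 2 8 8 7 9 8 0 6 2 5 3 2 1
Double every second digit counting from the check-digit position (so the 1st, 3rd, 5th, ... of the partial from the right).
  doubled (with −9 where >9): 4 7 9 0 4 6 2 → sum 32
  kept as-is: 8 7 8 6 5 2 → sum 36
Total = 32 + 36 = 68.
Check digit = (10 − (68 mod 10)) mod 10 = 2.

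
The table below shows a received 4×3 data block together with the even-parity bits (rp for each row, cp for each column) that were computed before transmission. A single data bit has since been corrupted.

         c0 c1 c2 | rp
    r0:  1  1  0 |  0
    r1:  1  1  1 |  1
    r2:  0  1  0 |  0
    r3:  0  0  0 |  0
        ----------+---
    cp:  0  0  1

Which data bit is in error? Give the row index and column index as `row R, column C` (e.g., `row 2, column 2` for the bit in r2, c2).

Recompute each row's even parity and compare to rp:
  r0: data parity 0, sent rp 0 → ok
  r1: data parity 1, sent rp 1 → ok
  r2: data parity 1, sent rp 0 → mismatch
  r3: data parity 0, sent rp 0 → ok
Recompute each column's even parity and compare to cp:
  c0: data parity 0, sent cp 0 → ok
  c1: data parity 1, sent cp 0 → mismatch
  c2: data parity 1, sent cp 1 → ok
Exactly one row (r2) and one column (c1) fail → the flipped bit is at their intersection.

row 2, column 1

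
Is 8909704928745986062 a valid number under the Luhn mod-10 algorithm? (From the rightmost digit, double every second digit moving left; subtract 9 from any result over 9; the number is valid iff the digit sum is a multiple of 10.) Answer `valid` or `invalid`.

From the right, keep odd positions and double even positions (subtract 9 from any doubled value over 9):
  doubled (positions 2,4,...): 3 3 9 8 7 9 0 9 9 → sum 57
  kept (positions 1,3,...): 2 0 8 5 7 2 4 7 0 8 → sum 43
Total = 100.
100 mod 10 = 0, so the number is valid.

valid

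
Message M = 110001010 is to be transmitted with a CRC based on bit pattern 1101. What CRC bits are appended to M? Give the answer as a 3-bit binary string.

Append 3 zeros: 110001010000. Divide by 1101 (XOR where the leading bit is 1):
  pos 0: 1100 XOR 1101 = 0001
  pos 3: 1010 XOR 1101 = 0111
  pos 4: 1111 XOR 1101 = 0010
  pos 6: 1000 XOR 1101 = 0101
  pos 7: 1010 XOR 1101 = 0111
  pos 8: 1110 XOR 1101 = 0011
Remainder (last 3 bits) = 011. This is the CRC / FCS.

011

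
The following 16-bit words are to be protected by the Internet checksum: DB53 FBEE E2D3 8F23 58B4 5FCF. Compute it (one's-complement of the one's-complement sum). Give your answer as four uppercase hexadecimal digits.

FE41

One's-complement addition (fold any carry out of bit 15 back into bit 0):
  0xDB53 + 0xFBEE = 0x1D741 → wrap carry → 0xD742
  0xD742 + 0xE2D3 = 0x1BA15 → wrap carry → 0xBA16
  0xBA16 + 0x8F23 = 0x14939 → wrap carry → 0x493A
  0x493A + 0x58B4 = 0x0A1EE
  0xA1EE + 0x5FCF = 0x101BD → wrap carry → 0x01BE
One's-complement sum = 0x01BE.
Checksum = ~0x01BE & 0xFFFF = 0xFE41.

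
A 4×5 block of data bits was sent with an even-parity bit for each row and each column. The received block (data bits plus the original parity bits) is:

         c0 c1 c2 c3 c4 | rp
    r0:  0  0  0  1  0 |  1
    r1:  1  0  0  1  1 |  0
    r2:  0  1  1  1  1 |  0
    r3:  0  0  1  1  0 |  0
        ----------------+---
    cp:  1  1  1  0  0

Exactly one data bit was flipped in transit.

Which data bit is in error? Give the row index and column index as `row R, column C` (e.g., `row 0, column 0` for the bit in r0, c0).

Recompute each row's even parity and compare to rp:
  r0: data parity 1, sent rp 1 → ok
  r1: data parity 1, sent rp 0 → mismatch
  r2: data parity 0, sent rp 0 → ok
  r3: data parity 0, sent rp 0 → ok
Recompute each column's even parity and compare to cp:
  c0: data parity 1, sent cp 1 → ok
  c1: data parity 1, sent cp 1 → ok
  c2: data parity 0, sent cp 1 → mismatch
  c3: data parity 0, sent cp 0 → ok
  c4: data parity 0, sent cp 0 → ok
Exactly one row (r1) and one column (c2) fail → the flipped bit is at their intersection.

row 1, column 2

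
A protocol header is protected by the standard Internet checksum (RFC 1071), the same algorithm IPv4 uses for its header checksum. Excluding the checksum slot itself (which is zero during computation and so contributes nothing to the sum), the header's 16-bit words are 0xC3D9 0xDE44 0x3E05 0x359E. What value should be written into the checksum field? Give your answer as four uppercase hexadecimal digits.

One's-complement addition (fold any carry out of bit 15 back into bit 0):
  0xC3D9 + 0xDE44 = 0x1A21D → wrap carry → 0xA21E
  0xA21E + 0x3E05 = 0x0E023
  0xE023 + 0x359E = 0x115C1 → wrap carry → 0x15C2
One's-complement sum = 0x15C2.
Checksum = ~0x15C2 & 0xFFFF = 0xEA3D.

EA3D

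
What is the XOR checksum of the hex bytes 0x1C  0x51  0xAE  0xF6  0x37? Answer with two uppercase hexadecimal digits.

22

XOR the bytes together:
  start with 0x1C
  0x1C ⊕ 0x51 = 0x4D
  0x4D ⊕ 0xAE = 0xE3
  0xE3 ⊕ 0xF6 = 0x15
  0x15 ⊕ 0x37 = 0x22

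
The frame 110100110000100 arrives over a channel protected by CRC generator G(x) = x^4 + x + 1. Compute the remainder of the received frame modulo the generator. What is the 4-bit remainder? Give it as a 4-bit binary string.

0000

Modulo-2 division of 110100110000100 by 10011:
  pos 0: 11010 XOR 10011 = 01001
  pos 1: 10010 XOR 10011 = 00001
  pos 5: 11100 XOR 10011 = 01111
  pos 6: 11110 XOR 10011 = 01101
  pos 7: 11010 XOR 10011 = 01001
  pos 8: 10011 XOR 10011 = 00000
Remainder = 0000 (zero — the frame passes the CRC check).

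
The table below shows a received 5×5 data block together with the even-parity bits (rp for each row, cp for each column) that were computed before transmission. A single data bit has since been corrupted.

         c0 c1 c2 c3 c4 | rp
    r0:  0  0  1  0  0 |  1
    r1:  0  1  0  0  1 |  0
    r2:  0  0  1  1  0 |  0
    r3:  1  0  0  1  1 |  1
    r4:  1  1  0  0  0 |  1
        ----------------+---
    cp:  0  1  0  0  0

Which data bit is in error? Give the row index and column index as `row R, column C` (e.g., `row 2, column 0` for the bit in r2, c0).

row 4, column 1

Recompute each row's even parity and compare to rp:
  r0: data parity 1, sent rp 1 → ok
  r1: data parity 0, sent rp 0 → ok
  r2: data parity 0, sent rp 0 → ok
  r3: data parity 1, sent rp 1 → ok
  r4: data parity 0, sent rp 1 → mismatch
Recompute each column's even parity and compare to cp:
  c0: data parity 0, sent cp 0 → ok
  c1: data parity 0, sent cp 1 → mismatch
  c2: data parity 0, sent cp 0 → ok
  c3: data parity 0, sent cp 0 → ok
  c4: data parity 0, sent cp 0 → ok
Exactly one row (r4) and one column (c1) fail → the flipped bit is at their intersection.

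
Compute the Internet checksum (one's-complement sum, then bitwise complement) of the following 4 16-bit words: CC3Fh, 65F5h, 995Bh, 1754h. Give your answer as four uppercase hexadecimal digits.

One's-complement addition (fold any carry out of bit 15 back into bit 0):
  0xCC3F + 0x65F5 = 0x13234 → wrap carry → 0x3235
  0x3235 + 0x995B = 0x0CB90
  0xCB90 + 0x1754 = 0x0E2E4
One's-complement sum = 0xE2E4.
Checksum = ~0xE2E4 & 0xFFFF = 0x1D1B.

1D1B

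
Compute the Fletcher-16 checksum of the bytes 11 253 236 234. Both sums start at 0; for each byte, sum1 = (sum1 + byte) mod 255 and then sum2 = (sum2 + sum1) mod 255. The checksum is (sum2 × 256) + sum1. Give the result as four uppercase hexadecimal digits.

EAE0

Running sums (mod 255):
  after byte 0 (11): sum1=11, sum2=11
  after byte 1 (253): sum1=9, sum2=20
  after byte 2 (236): sum1=245, sum2=10
  after byte 3 (234): sum1=224, sum2=234
Checksum = sum2·256 + sum1 = 234·256 + 224 = 60128 = 0xEAE0.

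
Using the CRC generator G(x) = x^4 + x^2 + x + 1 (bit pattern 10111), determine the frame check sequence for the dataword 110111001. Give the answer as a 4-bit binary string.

1001

Append 4 zeros: 1101110010000. Divide by 10111 (XOR where the leading bit is 1):
  pos 0: 11011 XOR 10111 = 01100
  pos 1: 11001 XOR 10111 = 01110
  pos 2: 11100 XOR 10111 = 01011
  pos 3: 10110 XOR 10111 = 00001
  pos 7: 11000 XOR 10111 = 01111
  pos 8: 11110 XOR 10111 = 01001
Remainder (last 4 bits) = 1001. This is the CRC / FCS.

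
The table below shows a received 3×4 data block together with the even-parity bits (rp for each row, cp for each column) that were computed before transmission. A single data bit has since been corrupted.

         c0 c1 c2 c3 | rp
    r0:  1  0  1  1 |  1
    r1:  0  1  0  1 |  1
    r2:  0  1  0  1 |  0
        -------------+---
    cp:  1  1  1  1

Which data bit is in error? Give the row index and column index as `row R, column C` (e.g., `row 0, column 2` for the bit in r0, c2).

Recompute each row's even parity and compare to rp:
  r0: data parity 1, sent rp 1 → ok
  r1: data parity 0, sent rp 1 → mismatch
  r2: data parity 0, sent rp 0 → ok
Recompute each column's even parity and compare to cp:
  c0: data parity 1, sent cp 1 → ok
  c1: data parity 0, sent cp 1 → mismatch
  c2: data parity 1, sent cp 1 → ok
  c3: data parity 1, sent cp 1 → ok
Exactly one row (r1) and one column (c1) fail → the flipped bit is at their intersection.

row 1, column 1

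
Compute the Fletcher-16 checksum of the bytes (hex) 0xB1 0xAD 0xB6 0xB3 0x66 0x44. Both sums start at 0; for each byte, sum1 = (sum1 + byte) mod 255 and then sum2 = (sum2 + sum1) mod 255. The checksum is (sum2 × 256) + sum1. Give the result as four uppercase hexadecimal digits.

9574

Running sums (mod 255):
  after byte 0 (0xB1): sum1=177, sum2=177
  after byte 1 (0xAD): sum1=95, sum2=17
  after byte 2 (0xB6): sum1=22, sum2=39
  after byte 3 (0xB3): sum1=201, sum2=240
  after byte 4 (0x66): sum1=48, sum2=33
  after byte 5 (0x44): sum1=116, sum2=149
Checksum = sum2·256 + sum1 = 149·256 + 116 = 38260 = 0x9574.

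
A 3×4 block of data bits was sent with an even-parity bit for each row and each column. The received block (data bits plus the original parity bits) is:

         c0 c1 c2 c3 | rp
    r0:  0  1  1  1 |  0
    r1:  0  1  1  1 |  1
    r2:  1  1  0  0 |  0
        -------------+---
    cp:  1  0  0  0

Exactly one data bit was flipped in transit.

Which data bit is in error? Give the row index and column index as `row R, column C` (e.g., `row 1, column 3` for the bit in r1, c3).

row 0, column 1

Recompute each row's even parity and compare to rp:
  r0: data parity 1, sent rp 0 → mismatch
  r1: data parity 1, sent rp 1 → ok
  r2: data parity 0, sent rp 0 → ok
Recompute each column's even parity and compare to cp:
  c0: data parity 1, sent cp 1 → ok
  c1: data parity 1, sent cp 0 → mismatch
  c2: data parity 0, sent cp 0 → ok
  c3: data parity 0, sent cp 0 → ok
Exactly one row (r0) and one column (c1) fail → the flipped bit is at their intersection.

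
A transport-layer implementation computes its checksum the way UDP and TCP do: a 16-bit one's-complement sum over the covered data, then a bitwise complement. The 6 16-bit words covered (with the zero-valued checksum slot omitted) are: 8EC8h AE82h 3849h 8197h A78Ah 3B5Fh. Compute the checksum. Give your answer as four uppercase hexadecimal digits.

One's-complement addition (fold any carry out of bit 15 back into bit 0):
  0x8EC8 + 0xAE82 = 0x13D4A → wrap carry → 0x3D4B
  0x3D4B + 0x3849 = 0x07594
  0x7594 + 0x8197 = 0x0F72B
  0xF72B + 0xA78A = 0x19EB5 → wrap carry → 0x9EB6
  0x9EB6 + 0x3B5F = 0x0DA15
One's-complement sum = 0xDA15.
Checksum = ~0xDA15 & 0xFFFF = 0x25EA.

25EA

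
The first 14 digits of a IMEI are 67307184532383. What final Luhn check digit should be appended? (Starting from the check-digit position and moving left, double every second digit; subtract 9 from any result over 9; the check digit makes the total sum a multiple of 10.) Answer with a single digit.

Partial digits right→left: 3 8 3 2 3 5 4 8 1 7 0 3 7 6
Double every second digit counting from the check-digit position (so the 1st, 3rd, 5th, ... of the partial from the right).
  doubled (with −9 where >9): 6 6 6 8 2 0 5 → sum 33
  kept as-is: 8 2 5 8 7 3 6 → sum 39
Total = 33 + 39 = 72.
Check digit = (10 − (72 mod 10)) mod 10 = 8.

8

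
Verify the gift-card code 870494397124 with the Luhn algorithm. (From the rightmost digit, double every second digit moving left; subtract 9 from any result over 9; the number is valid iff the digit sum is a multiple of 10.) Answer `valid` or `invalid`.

valid

From the right, keep odd positions and double even positions (subtract 9 from any doubled value over 9):
  doubled (positions 2,4,...): 4 5 6 9 0 7 → sum 31
  kept (positions 1,3,...): 4 1 9 4 4 7 → sum 29
Total = 60.
60 mod 10 = 0, so the number is valid.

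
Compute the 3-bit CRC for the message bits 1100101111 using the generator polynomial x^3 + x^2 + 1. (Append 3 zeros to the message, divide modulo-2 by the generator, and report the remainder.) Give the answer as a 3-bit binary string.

Append 3 zeros: 1100101111000. Divide by 1101 (XOR where the leading bit is 1):
  pos 0: 1100 XOR 1101 = 0001
  pos 3: 1101 XOR 1101 = 0000
  pos 7: 1110 XOR 1101 = 0011
  pos 9: 1100 XOR 1101 = 0001
Remainder (last 3 bits) = 001. This is the CRC / FCS.

001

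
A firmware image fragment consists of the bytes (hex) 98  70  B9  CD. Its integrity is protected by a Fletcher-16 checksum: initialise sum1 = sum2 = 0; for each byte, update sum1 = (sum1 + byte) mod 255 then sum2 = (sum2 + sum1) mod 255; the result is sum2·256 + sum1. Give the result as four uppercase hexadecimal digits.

Running sums (mod 255):
  after byte 0 (98): sum1=152, sum2=152
  after byte 1 (70): sum1=9, sum2=161
  after byte 2 (B9): sum1=194, sum2=100
  after byte 3 (CD): sum1=144, sum2=244
Checksum = sum2·256 + sum1 = 244·256 + 144 = 62608 = 0xF490.

F490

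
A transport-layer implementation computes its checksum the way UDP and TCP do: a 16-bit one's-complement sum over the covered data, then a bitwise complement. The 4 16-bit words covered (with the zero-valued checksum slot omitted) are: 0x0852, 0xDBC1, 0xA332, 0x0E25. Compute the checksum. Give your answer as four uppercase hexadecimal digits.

One's-complement addition (fold any carry out of bit 15 back into bit 0):
  0x0852 + 0xDBC1 = 0x0E413
  0xE413 + 0xA332 = 0x18745 → wrap carry → 0x8746
  0x8746 + 0x0E25 = 0x0956B
One's-complement sum = 0x956B.
Checksum = ~0x956B & 0xFFFF = 0x6A94.

6A94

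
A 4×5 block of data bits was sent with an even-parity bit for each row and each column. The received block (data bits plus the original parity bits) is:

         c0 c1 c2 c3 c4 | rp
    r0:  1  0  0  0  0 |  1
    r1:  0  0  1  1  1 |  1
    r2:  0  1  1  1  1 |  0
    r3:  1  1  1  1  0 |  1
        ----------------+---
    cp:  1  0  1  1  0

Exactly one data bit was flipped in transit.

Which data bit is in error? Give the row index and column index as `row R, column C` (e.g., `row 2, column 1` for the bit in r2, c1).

row 3, column 0

Recompute each row's even parity and compare to rp:
  r0: data parity 1, sent rp 1 → ok
  r1: data parity 1, sent rp 1 → ok
  r2: data parity 0, sent rp 0 → ok
  r3: data parity 0, sent rp 1 → mismatch
Recompute each column's even parity and compare to cp:
  c0: data parity 0, sent cp 1 → mismatch
  c1: data parity 0, sent cp 0 → ok
  c2: data parity 1, sent cp 1 → ok
  c3: data parity 1, sent cp 1 → ok
  c4: data parity 0, sent cp 0 → ok
Exactly one row (r3) and one column (c0) fail → the flipped bit is at their intersection.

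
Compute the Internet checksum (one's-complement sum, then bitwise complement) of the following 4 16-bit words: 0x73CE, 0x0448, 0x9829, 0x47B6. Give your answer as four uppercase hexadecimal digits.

One's-complement addition (fold any carry out of bit 15 back into bit 0):
  0x73CE + 0x0448 = 0x07816
  0x7816 + 0x9829 = 0x1103F → wrap carry → 0x1040
  0x1040 + 0x47B6 = 0x057F6
One's-complement sum = 0x57F6.
Checksum = ~0x57F6 & 0xFFFF = 0xA809.

A809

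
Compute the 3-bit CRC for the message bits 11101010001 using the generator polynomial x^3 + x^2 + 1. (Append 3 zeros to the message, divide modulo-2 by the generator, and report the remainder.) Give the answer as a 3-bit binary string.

Append 3 zeros: 11101010001000. Divide by 1101 (XOR where the leading bit is 1):
  pos 0: 1110 XOR 1101 = 0011
  pos 2: 1110 XOR 1101 = 0011
  pos 4: 1110 XOR 1101 = 0011
  pos 6: 1100 XOR 1101 = 0001
  pos 9: 1100 XOR 1101 = 0001
Remainder (last 3 bits) = 010. This is the CRC / FCS.

010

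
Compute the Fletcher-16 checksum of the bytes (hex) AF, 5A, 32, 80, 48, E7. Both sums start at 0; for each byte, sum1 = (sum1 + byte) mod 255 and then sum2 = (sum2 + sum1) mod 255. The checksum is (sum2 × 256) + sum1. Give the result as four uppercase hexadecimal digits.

A4EC

Running sums (mod 255):
  after byte 0 (AF): sum1=175, sum2=175
  after byte 1 (5A): sum1=10, sum2=185
  after byte 2 (32): sum1=60, sum2=245
  after byte 3 (80): sum1=188, sum2=178
  after byte 4 (48): sum1=5, sum2=183
  after byte 5 (E7): sum1=236, sum2=164
Checksum = sum2·256 + sum1 = 164·256 + 236 = 42220 = 0xA4EC.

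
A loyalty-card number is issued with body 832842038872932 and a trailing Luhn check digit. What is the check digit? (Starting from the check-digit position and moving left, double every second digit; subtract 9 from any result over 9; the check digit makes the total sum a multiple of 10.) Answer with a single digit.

Partial digits right→left: 2 3 9 2 7 8 8 3 0 2 4 8 2 3 8
Double every second digit counting from the check-digit position (so the 1st, 3rd, 5th, ... of the partial from the right).
  doubled (with −9 where >9): 4 9 5 7 0 8 4 7 → sum 44
  kept as-is: 3 2 8 3 2 8 3 → sum 29
Total = 44 + 29 = 73.
Check digit = (10 − (73 mod 10)) mod 10 = 7.

7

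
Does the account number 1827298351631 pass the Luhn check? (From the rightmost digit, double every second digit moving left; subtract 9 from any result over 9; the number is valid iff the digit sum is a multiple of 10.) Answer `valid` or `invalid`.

From the right, keep odd positions and double even positions (subtract 9 from any doubled value over 9):
  doubled (positions 2,4,...): 6 2 6 9 5 7 → sum 35
  kept (positions 1,3,...): 1 6 5 8 2 2 1 → sum 25
Total = 60.
60 mod 10 = 0, so the number is valid.

valid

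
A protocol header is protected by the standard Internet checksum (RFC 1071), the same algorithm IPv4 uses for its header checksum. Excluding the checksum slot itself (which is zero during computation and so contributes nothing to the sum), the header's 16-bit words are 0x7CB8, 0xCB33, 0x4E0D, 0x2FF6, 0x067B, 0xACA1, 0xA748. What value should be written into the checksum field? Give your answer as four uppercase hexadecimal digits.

DFAA

One's-complement addition (fold any carry out of bit 15 back into bit 0):
  0x7CB8 + 0xCB33 = 0x147EB → wrap carry → 0x47EC
  0x47EC + 0x4E0D = 0x095F9
  0x95F9 + 0x2FF6 = 0x0C5EF
  0xC5EF + 0x067B = 0x0CC6A
  0xCC6A + 0xACA1 = 0x1790B → wrap carry → 0x790C
  0x790C + 0xA748 = 0x12054 → wrap carry → 0x2055
One's-complement sum = 0x2055.
Checksum = ~0x2055 & 0xFFFF = 0xDFAA.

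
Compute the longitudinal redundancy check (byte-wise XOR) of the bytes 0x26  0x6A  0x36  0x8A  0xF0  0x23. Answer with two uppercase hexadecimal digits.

XOR the bytes together:
  start with 0x26
  0x26 ⊕ 0x6A = 0x4C
  0x4C ⊕ 0x36 = 0x7A
  0x7A ⊕ 0x8A = 0xF0
  0xF0 ⊕ 0xF0 = 0x00
  0x00 ⊕ 0x23 = 0x23

23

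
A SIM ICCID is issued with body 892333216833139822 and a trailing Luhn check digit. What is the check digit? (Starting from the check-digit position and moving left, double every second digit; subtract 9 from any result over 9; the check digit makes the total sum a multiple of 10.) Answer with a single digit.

Partial digits right→left: 2 2 8 9 3 1 3 3 8 6 1 2 3 3 3 2 9 8
Double every second digit counting from the check-digit position (so the 1st, 3rd, 5th, ... of the partial from the right).
  doubled (with −9 where >9): 4 7 6 6 7 2 6 6 9 → sum 53
  kept as-is: 2 9 1 3 6 2 3 2 8 → sum 36
Total = 53 + 36 = 89.
Check digit = (10 − (89 mod 10)) mod 10 = 1.

1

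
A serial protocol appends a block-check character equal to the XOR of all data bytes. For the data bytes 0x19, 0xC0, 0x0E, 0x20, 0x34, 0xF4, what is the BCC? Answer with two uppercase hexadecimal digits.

XOR the bytes together:
  start with 0x19
  0x19 ⊕ 0xC0 = 0xD9
  0xD9 ⊕ 0x0E = 0xD7
  0xD7 ⊕ 0x20 = 0xF7
  0xF7 ⊕ 0x34 = 0xC3
  0xC3 ⊕ 0xF4 = 0x37

37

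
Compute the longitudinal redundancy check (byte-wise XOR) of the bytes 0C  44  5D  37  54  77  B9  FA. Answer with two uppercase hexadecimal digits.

XOR the bytes together:
  start with 0x0C
  0x0C ⊕ 0x44 = 0x48
  0x48 ⊕ 0x5D = 0x15
  0x15 ⊕ 0x37 = 0x22
  0x22 ⊕ 0x54 = 0x76
  0x76 ⊕ 0x77 = 0x01
  0x01 ⊕ 0xB9 = 0xB8
  0xB8 ⊕ 0xFA = 0x42

42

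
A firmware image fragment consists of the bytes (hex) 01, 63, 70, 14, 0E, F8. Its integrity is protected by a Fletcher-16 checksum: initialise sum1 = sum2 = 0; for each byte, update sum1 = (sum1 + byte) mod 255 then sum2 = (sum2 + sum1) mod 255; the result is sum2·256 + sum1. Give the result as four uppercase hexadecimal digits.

Running sums (mod 255):
  after byte 0 (01): sum1=1, sum2=1
  after byte 1 (63): sum1=100, sum2=101
  after byte 2 (70): sum1=212, sum2=58
  after byte 3 (14): sum1=232, sum2=35
  after byte 4 (0E): sum1=246, sum2=26
  after byte 5 (F8): sum1=239, sum2=10
Checksum = sum2·256 + sum1 = 10·256 + 239 = 2799 = 0x0AEF.

0AEF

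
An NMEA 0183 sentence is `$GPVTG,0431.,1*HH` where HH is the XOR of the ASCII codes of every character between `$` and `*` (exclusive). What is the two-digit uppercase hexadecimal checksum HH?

4B

XOR the ASCII codes of the payload characters:
  'G' = 0x47 → acc = 0x47
  'P' = 0x50 → acc = 0x17
  'V' = 0x56 → acc = 0x41
  'T' = 0x54 → acc = 0x15
  'G' = 0x47 → acc = 0x52
  ',' = 0x2C → acc = 0x7E
  '0' = 0x30 → acc = 0x4E
  '4' = 0x34 → acc = 0x7A
  '3' = 0x33 → acc = 0x49
  '1' = 0x31 → acc = 0x78
  '.' = 0x2E → acc = 0x56
  ',' = 0x2C → acc = 0x7A
  '1' = 0x31 → acc = 0x4B
Checksum = 0x4B.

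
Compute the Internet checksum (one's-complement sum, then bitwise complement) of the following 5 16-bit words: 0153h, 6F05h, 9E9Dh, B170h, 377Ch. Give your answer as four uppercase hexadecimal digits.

081D

One's-complement addition (fold any carry out of bit 15 back into bit 0):
  0x0153 + 0x6F05 = 0x07058
  0x7058 + 0x9E9D = 0x10EF5 → wrap carry → 0x0EF6
  0x0EF6 + 0xB170 = 0x0C066
  0xC066 + 0x377C = 0x0F7E2
One's-complement sum = 0xF7E2.
Checksum = ~0xF7E2 & 0xFFFF = 0x081D.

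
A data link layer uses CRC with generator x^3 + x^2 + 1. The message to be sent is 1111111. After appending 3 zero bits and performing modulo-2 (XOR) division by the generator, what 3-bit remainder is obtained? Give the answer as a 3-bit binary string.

Append 3 zeros: 1111111000. Divide by 1101 (XOR where the leading bit is 1):
  pos 0: 1111 XOR 1101 = 0010
  pos 2: 1011 XOR 1101 = 0110
  pos 3: 1101 XOR 1101 = 0000
Remainder (last 3 bits) = 000. This is the CRC / FCS.

000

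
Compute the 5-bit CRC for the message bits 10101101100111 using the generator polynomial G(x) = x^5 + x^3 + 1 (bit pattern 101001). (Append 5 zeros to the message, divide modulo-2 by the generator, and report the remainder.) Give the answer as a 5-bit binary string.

Append 5 zeros: 1010110110011100000. Divide by 101001 (XOR where the leading bit is 1):
  pos 0: 101011 XOR 101001 = 000010
  pos 4: 100110 XOR 101001 = 001111
  pos 6: 111101 XOR 101001 = 010100
  pos 7: 101001 XOR 101001 = 000000
  pos 13: 100000 XOR 101001 = 001001
Remainder (last 5 bits) = 01001. This is the CRC / FCS.

01001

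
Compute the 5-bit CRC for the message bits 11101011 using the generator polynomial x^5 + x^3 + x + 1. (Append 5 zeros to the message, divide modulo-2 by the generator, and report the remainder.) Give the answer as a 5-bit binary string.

Append 5 zeros: 1110101100000. Divide by 101011 (XOR where the leading bit is 1):
  pos 0: 111010 XOR 101011 = 010001
  pos 1: 100011 XOR 101011 = 001000
  pos 3: 100010 XOR 101011 = 001001
  pos 5: 100100 XOR 101011 = 001111
  pos 7: 111100 XOR 101011 = 010111
Remainder (last 5 bits) = 10111. This is the CRC / FCS.

10111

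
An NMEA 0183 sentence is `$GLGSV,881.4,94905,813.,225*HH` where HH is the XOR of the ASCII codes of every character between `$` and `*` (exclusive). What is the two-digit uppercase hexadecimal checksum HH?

XOR the ASCII codes of the payload characters:
  'G' = 0x47 → acc = 0x47
  'L' = 0x4C → acc = 0x0B
  'G' = 0x47 → acc = 0x4C
  'S' = 0x53 → acc = 0x1F
  'V' = 0x56 → acc = 0x49
  ',' = 0x2C → acc = 0x65
  '8' = 0x38 → acc = 0x5D
  '8' = 0x38 → acc = 0x65
  '1' = 0x31 → acc = 0x54
  '.' = 0x2E → acc = 0x7A
  '4' = 0x34 → acc = 0x4E
  ',' = 0x2C → acc = 0x62
  '9' = 0x39 → acc = 0x5B
  '4' = 0x34 → acc = 0x6F
  '9' = 0x39 → acc = 0x56
  '0' = 0x30 → acc = 0x66
  '5' = 0x35 → acc = 0x53
  ',' = 0x2C → acc = 0x7F
  '8' = 0x38 → acc = 0x47
  '1' = 0x31 → acc = 0x76
  '3' = 0x33 → acc = 0x45
  '.' = 0x2E → acc = 0x6B
  ',' = 0x2C → acc = 0x47
  '2' = 0x32 → acc = 0x75
  '2' = 0x32 → acc = 0x47
  '5' = 0x35 → acc = 0x72
Checksum = 0x72.

72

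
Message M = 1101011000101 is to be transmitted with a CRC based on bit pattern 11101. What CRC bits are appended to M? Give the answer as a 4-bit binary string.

1110

Append 4 zeros: 11010110001010000. Divide by 11101 (XOR where the leading bit is 1):
  pos 0: 11010 XOR 11101 = 00111
  pos 2: 11111 XOR 11101 = 00010
  pos 5: 10000 XOR 11101 = 01101
  pos 6: 11011 XOR 11101 = 00110
  pos 8: 11001 XOR 11101 = 00100
  pos 10: 10000 XOR 11101 = 01101
  pos 11: 11010 XOR 11101 = 00111
Remainder (last 4 bits) = 1110. This is the CRC / FCS.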